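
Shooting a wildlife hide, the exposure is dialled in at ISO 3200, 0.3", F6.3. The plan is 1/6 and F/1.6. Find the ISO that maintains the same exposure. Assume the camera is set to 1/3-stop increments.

Shutter speed: 0.3 → 1/4 → 1/5 → 1/6 — 1 stop shorter (darker).
Aperture: f/6.3 → f/5.6 → f/5 → f/4.5 → f/4 → f/3.5 → f/3.2 → f/2.8 → f/2.5 → f/2.2 → f/2 → f/1.8 → f/1.6 — 4 stops wider (brighter).
Net change so far: 3 stops brighter. Offset with the ISO: 3200 → 2500 → 2000 → 1600 → 1250 → 1000 → 800 → 640 → 500 → 400.

ISO 400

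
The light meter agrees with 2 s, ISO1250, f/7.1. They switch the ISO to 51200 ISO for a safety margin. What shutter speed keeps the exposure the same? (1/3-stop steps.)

1/20s

ISO: 1250 → 1600 → 2000 → 2500 → 3200 → 4000 → 5000 → 6400 → 8000 → 10000 → 12800 → 16000 → 20000 → 25600 → 32000 → 40000 → 51200 — 5 1/3 stops raised (brighter).
Need 5 1/3 stops darker from the shutter speed: 2 → 1.6 → 1.3 → 1 → 0.8 → 0.6 → 0.5 → 0.4 → 0.3 → 1/4 → 1/5 → 1/6 → 1/8 → 1/10 → 1/13 → 1/15 → 1/20.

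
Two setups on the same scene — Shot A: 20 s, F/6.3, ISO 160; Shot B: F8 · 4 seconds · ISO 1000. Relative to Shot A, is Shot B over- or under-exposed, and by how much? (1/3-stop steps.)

1/3 stop darker

Aperture: f/6.3 → f/7.1 → f/8 — 2/3 stop narrower (darker).
Shutter speed: 20 → 15 → 13 → 10 → 8 → 6 → 5 → 4 — 2 1/3 stops shorter (darker).
ISO: 160 → 200 → 250 → 320 → 400 → 500 → 640 → 800 → 1000 — 2 2/3 stops higher (brighter).
Net: −2/3 −2 1/3 +2 2/3 = −1/3 stops.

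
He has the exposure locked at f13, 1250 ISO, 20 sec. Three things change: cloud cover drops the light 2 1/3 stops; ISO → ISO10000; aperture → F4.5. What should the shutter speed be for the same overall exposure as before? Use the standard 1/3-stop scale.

1.6 s

Scene light: 2 1/3 stops darker.
ISO: 1250 → 1600 → 2000 → 2500 → 3200 → 4000 → 5000 → 6400 → 8000 → 10000 — 3 stops raised (brighter).
Aperture: f/13 → f/11 → f/10 → f/9 → f/8 → f/7.1 → f/6.3 → f/5.6 → f/5 → f/4.5 — 3 stops wider (brighter).
Net so far: 3 2/3 stops brighter. Shutter speed: 20 → 15 → 13 → 10 → 8 → 6 → 5 → 4 → 3.2 → 2.5 → 2 → 1.6.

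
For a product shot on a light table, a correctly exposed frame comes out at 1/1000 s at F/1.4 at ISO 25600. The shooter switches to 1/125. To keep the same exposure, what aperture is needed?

Shutter speed: 1/1000 → 1/500 → 1/250 → 1/125 — 3 stops longer (brighter).
Need 3 stops darker from the aperture: f/1.4 → f/2 → f/2.8 → f/4.

f/4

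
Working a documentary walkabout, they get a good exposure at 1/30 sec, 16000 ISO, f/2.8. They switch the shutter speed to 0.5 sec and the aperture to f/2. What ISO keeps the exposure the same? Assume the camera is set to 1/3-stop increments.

Shutter speed: 1/30 → 1/25 → 1/20 → 1/15 → 1/13 → 1/10 → 1/8 → 1/6 → 1/5 → 1/4 → 0.3 → 0.4 → 0.5 — 4 stops longer (brighter).
Aperture: f/2.8 → f/2.5 → f/2.2 → f/2 — 1 stop wider (brighter).
Net change so far: 5 stops brighter. Offset with the ISO: 16000 → 12800 → 10000 → 8000 → 6400 → 5000 → 4000 → 3200 → 2500 → 2000 → 1600 → 1250 → 1000 → 800 → 640 → 500.

ISO 500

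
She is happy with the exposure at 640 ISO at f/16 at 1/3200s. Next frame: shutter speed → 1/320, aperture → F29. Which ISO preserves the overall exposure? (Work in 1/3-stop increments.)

ISO 200

Shutter speed: 1/3200 → 1/2500 → 1/2000 → 1/1600 → 1/1250 → 1/1000 → 1/800 → 1/640 → 1/500 → 1/400 → 1/320 — 3 1/3 stops slower (brighter).
Aperture: f/16 → f/18 → f/20 → f/22 → f/25 → f/29 — 1 2/3 stops stopped down (darker).
Net change so far: 1 2/3 stops brighter. Offset with the ISO: 640 → 500 → 400 → 320 → 250 → 200.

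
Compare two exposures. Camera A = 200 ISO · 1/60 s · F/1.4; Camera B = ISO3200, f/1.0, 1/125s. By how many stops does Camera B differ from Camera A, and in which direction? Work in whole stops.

Aperture: f/1.4 → f/1.0 — 1 stop opened up (brighter).
Shutter speed: 1/60 → 1/125 — 1 stop shorter (darker).
ISO: 200 → 400 → 800 → 1600 → 3200 — 4 stops higher (brighter).
Net: +1 −1 +4 = +4 stops.

4 stops brighter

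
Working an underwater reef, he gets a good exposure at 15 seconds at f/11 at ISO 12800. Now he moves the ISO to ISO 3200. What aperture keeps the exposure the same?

ISO: 12800 → 6400 → 3200 — 2 stops dropped (darker).
Need 2 stops brighter from the aperture: f/11 → f/8 → f/5.6.

f/5.6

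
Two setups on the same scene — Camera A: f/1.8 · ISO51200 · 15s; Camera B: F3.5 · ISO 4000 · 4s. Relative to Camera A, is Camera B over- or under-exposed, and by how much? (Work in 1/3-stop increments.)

7 2/3 stops darker

Aperture: f/1.8 → f/2 → f/2.2 → f/2.5 → f/2.8 → f/3.2 → f/3.5 — 2 stops smaller aperture (darker).
Shutter speed: 15 → 13 → 10 → 8 → 6 → 5 → 4 — 2 stops shorter (darker).
ISO: 51200 → 40000 → 32000 → 25600 → 20000 → 16000 → 12800 → 10000 → 8000 → 6400 → 5000 → 4000 — 3 2/3 stops lower (darker).
Net: −2 −2 −3 2/3 = −7 2/3 stops.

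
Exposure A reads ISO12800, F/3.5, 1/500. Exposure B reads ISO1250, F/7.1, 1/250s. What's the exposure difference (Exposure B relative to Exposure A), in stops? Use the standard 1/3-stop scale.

4 1/3 stops darker

Aperture: f/3.5 → f/4 → f/4.5 → f/5 → f/5.6 → f/6.3 → f/7.1 — 2 stops smaller aperture (darker).
Shutter speed: 1/500 → 1/400 → 1/320 → 1/250 — 1 stop slower (brighter).
ISO: 12800 → 10000 → 8000 → 6400 → 5000 → 4000 → 3200 → 2500 → 2000 → 1600 → 1250 — 3 1/3 stops lower (darker).
Net: −2 +1 −3 1/3 = −4 1/3 stops.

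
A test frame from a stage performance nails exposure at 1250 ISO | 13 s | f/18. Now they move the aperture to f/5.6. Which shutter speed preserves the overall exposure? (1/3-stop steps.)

Aperture: f/18 → f/16 → f/14 → f/13 → f/11 → f/10 → f/9 → f/8 → f/7.1 → f/6.3 → f/5.6 — 3 1/3 stops larger aperture (brighter).
Need 3 1/3 stops darker from the shutter speed: 13 → 10 → 8 → 6 → 5 → 4 → 3.2 → 2.5 → 2 → 1.6 → 1.3.

1.3 s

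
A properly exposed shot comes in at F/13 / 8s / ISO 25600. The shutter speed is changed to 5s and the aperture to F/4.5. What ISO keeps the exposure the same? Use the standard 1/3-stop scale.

ISO 5000

Shutter speed: 8 → 6 → 5 — 2/3 stop shorter (darker).
Aperture: f/13 → f/11 → f/10 → f/9 → f/8 → f/7.1 → f/6.3 → f/5.6 → f/5 → f/4.5 — 3 stops larger aperture (brighter).
Net change so far: 2 1/3 stops brighter. Offset with the ISO: 25600 → 20000 → 16000 → 12800 → 10000 → 8000 → 6400 → 5000.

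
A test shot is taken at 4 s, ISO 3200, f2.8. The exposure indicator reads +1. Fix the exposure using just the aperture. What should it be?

Overexposed by 1 stop → need 1 stop darker.
Aperture: f/2.8 → f/4.

f/4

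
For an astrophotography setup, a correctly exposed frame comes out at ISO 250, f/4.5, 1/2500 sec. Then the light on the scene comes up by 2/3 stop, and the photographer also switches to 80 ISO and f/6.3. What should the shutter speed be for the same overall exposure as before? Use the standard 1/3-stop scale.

Scene light: 2/3 stop brighter.
ISO: 250 → 200 → 160 → 125 → 100 → 80 — 1 2/3 stops lower (darker).
Aperture: f/4.5 → f/5 → f/5.6 → f/6.3 — 1 stop smaller aperture (darker).
Net so far: 2 stops darker. Shutter speed: 1/2500 → 1/2000 → 1/1600 → 1/1250 → 1/1000 → 1/800 → 1/640.

1/640s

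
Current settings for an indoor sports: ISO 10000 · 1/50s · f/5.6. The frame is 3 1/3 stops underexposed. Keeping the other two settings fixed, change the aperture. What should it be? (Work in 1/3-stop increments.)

f/1.8

Underexposed by 3 1/3 stops → need 3 1/3 stops brighter.
Aperture: f/5.6 → f/5 → f/4.5 → f/4 → f/3.5 → f/3.2 → f/2.8 → f/2.5 → f/2.2 → f/2 → f/1.8.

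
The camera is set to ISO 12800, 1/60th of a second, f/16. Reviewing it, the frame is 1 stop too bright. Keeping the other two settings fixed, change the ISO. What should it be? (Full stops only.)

Overexposed by 1 stop → need 1 stop darker.
ISO: 12800 → 6400.

ISO 6400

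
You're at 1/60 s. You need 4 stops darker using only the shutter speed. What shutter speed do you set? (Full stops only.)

1/1000s

Shutter speed: 1/60 → 1/125 → 1/250 → 1/500 → 1/1000 — 4 stops faster (darker).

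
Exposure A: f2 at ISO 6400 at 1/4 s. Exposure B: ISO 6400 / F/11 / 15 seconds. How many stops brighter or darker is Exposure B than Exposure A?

1 stop brighter

Aperture: f/2 → f/2.8 → f/4 → f/5.6 → f/8 → f/11 — 5 stops narrower (darker).
Shutter speed: 1/4 → 1/2 → 1 → 2 → 4 → 8 → 15 — 6 stops longer (brighter).
ISO: unchanged.
Net: −5 +6 = +1 stop.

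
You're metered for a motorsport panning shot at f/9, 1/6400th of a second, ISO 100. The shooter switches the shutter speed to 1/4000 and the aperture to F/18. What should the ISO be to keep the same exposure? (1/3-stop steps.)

Shutter speed: 1/6400 → 1/5000 → 1/4000 — 2/3 stop longer (brighter).
Aperture: f/9 → f/10 → f/11 → f/13 → f/14 → f/16 → f/18 — 2 stops narrower (darker).
Net change so far: 1 1/3 stops darker. Offset with the ISO: 100 → 125 → 160 → 200 → 250.

ISO 250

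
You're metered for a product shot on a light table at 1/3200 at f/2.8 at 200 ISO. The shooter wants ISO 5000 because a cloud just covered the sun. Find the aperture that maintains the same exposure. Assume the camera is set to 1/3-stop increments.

f/14

ISO: 200 → 250 → 320 → 400 → 500 → 640 → 800 → 1000 → 1250 → 1600 → 2000 → 2500 → 3200 → 4000 → 5000 — 4 2/3 stops higher (brighter).
Need 4 2/3 stops darker from the aperture: f/2.8 → f/3.2 → f/3.5 → f/4 → f/4.5 → f/5 → f/5.6 → f/6.3 → f/7.1 → f/8 → f/9 → f/10 → f/11 → f/13 → f/14.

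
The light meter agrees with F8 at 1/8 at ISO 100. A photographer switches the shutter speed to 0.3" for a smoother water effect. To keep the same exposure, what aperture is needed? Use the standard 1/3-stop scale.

f/13

Shutter speed: 1/8 → 1/6 → 1/5 → 1/4 → 0.3 — 1 1/3 stops slower (brighter).
Need 1 1/3 stops darker from the aperture: f/8 → f/9 → f/10 → f/11 → f/13.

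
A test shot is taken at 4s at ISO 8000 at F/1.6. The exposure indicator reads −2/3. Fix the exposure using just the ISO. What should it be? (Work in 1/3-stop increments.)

ISO 12800

Underexposed by 2/3 stop → need 2/3 stop brighter.
ISO: 8000 → 10000 → 12800.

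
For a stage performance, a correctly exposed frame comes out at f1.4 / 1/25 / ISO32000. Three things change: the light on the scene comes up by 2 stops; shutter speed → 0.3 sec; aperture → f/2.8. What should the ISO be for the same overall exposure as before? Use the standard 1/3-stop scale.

ISO 4000

Scene light: 2 stops brighter.
Shutter speed: 1/25 → 1/20 → 1/15 → 1/13 → 1/10 → 1/8 → 1/6 → 1/5 → 1/4 → 0.3 — 3 stops longer (brighter).
Aperture: f/1.4 → f/1.6 → f/1.8 → f/2 → f/2.2 → f/2.5 → f/2.8 — 2 stops narrower (darker).
Net so far: 3 stops brighter. ISO: 32000 → 25600 → 20000 → 16000 → 12800 → 10000 → 8000 → 6400 → 5000 → 4000.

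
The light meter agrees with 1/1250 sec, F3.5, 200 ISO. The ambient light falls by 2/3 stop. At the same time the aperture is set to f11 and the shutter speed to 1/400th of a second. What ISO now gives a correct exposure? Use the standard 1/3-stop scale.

ISO 1000

Scene light: 2/3 stop darker.
Aperture: f/3.5 → f/4 → f/4.5 → f/5 → f/5.6 → f/6.3 → f/7.1 → f/8 → f/9 → f/10 → f/11 — 3 1/3 stops narrower (darker).
Shutter speed: 1/1250 → 1/1000 → 1/800 → 1/640 → 1/500 → 1/400 — 1 2/3 stops slower (brighter).
Net so far: 2 1/3 stops darker. ISO: 200 → 250 → 320 → 400 → 500 → 640 → 800 → 1000.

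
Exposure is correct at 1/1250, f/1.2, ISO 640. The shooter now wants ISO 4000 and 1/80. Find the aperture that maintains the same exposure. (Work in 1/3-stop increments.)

f/13

ISO: 640 → 800 → 1000 → 1250 → 1600 → 2000 → 2500 → 3200 → 4000 — 2 2/3 stops raised (brighter).
Shutter speed: 1/1250 → 1/1000 → 1/800 → 1/640 → 1/500 → 1/400 → 1/320 → 1/250 → 1/200 → 1/160 → 1/125 → 1/100 → 1/80 — 4 stops slower (brighter).
Net change so far: 6 2/3 stops brighter. Offset with the aperture: f/1.2 → f/1.4 → f/1.6 → f/1.8 → f/2 → f/2.2 → f/2.5 → f/2.8 → f/3.2 → f/3.5 → f/4 → f/4.5 → f/5 → f/5.6 → f/6.3 → f/7.1 → f/8 → f/9 → f/10 → f/11 → f/13.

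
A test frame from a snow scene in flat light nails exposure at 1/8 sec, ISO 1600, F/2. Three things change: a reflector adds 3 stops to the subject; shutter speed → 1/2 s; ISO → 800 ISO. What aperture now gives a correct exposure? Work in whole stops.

f/8

Scene light: 3 stops brighter.
Shutter speed: 1/8 → 1/4 → 1/2 — 2 stops slower (brighter).
ISO: 1600 → 800 — 1 stop lower (darker).
Net so far: 4 stops brighter. Aperture: f/2 → f/2.8 → f/4 → f/5.6 → f/8.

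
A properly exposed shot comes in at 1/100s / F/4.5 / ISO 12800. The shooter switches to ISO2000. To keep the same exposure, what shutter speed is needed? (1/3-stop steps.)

1/15s

ISO: 12800 → 10000 → 8000 → 6400 → 5000 → 4000 → 3200 → 2500 → 2000 — 2 2/3 stops lower (darker).
Need 2 2/3 stops brighter from the shutter speed: 1/100 → 1/80 → 1/60 → 1/50 → 1/40 → 1/30 → 1/25 → 1/20 → 1/15.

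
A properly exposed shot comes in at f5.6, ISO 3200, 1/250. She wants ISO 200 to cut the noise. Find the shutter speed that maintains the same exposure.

1/15s

ISO: 3200 → 1600 → 800 → 400 → 200 — 4 stops dropped (darker).
Need 4 stops brighter from the shutter speed: 1/250 → 1/125 → 1/60 → 1/30 → 1/15.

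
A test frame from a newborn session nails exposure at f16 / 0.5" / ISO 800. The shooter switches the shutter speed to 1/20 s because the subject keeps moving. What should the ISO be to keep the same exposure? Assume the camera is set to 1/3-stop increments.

Shutter speed: 0.5 → 0.4 → 0.3 → 1/4 → 1/5 → 1/6 → 1/8 → 1/10 → 1/13 → 1/15 → 1/20 — 3 1/3 stops faster (darker).
Need 3 1/3 stops brighter from the ISO: 800 → 1000 → 1250 → 1600 → 2000 → 2500 → 3200 → 4000 → 5000 → 6400 → 8000.

ISO 8000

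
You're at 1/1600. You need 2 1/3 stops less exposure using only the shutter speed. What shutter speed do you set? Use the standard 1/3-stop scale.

Shutter speed: 1/1600 → 1/2000 → 1/2500 → 1/3200 → 1/4000 → 1/5000 → 1/6400 → 1/8000 — 2 1/3 stops shorter (darker).

1/8000s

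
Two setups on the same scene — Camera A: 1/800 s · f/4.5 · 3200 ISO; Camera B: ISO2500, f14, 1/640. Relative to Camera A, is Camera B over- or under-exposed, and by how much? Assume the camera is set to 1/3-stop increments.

Aperture: f/4.5 → f/5 → f/5.6 → f/6.3 → f/7.1 → f/8 → f/9 → f/10 → f/11 → f/13 → f/14 — 3 1/3 stops stopped down (darker).
Shutter speed: 1/800 → 1/640 — 1/3 stop longer (brighter).
ISO: 3200 → 2500 — 1/3 stop lower (darker).
Net: −3 1/3 +1/3 −1/3 = −3 1/3 stops.

3 1/3 stops darker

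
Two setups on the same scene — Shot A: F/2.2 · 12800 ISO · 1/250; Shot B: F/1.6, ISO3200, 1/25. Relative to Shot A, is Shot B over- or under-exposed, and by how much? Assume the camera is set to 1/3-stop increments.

Aperture: f/2.2 → f/2 → f/1.8 → f/1.6 — 1 stop opened up (brighter).
Shutter speed: 1/250 → 1/200 → 1/160 → 1/125 → 1/100 → 1/80 → 1/60 → 1/50 → 1/40 → 1/30 → 1/25 — 3 1/3 stops longer (brighter).
ISO: 12800 → 10000 → 8000 → 6400 → 5000 → 4000 → 3200 — 2 stops lower (darker).
Net: +1 +3 1/3 −2 = +2 1/3 stops.

2 1/3 stops brighter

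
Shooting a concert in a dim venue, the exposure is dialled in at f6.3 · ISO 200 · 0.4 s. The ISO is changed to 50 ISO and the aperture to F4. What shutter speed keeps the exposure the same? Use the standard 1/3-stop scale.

0.6 s

ISO: 200 → 160 → 125 → 100 → 80 → 64 → 50 — 2 stops lower (darker).
Aperture: f/6.3 → f/5.6 → f/5 → f/4.5 → f/4 — 1 1/3 stops wider (brighter).
Net change so far: 2/3 stop darker. Offset with the shutter speed: 0.4 → 0.5 → 0.6.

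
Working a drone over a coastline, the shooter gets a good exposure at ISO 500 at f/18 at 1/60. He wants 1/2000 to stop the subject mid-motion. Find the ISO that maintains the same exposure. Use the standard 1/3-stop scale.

Shutter speed: 1/60 → 1/80 → 1/100 → 1/125 → 1/160 → 1/200 → 1/250 → 1/320 → 1/400 → 1/500 → 1/640 → 1/800 → 1/1000 → 1/1250 → 1/1600 → 1/2000 — 5 stops faster (darker).
Need 5 stops brighter from the ISO: 500 → 640 → 800 → 1000 → 1250 → 1600 → 2000 → 2500 → 3200 → 4000 → 5000 → 6400 → 8000 → 10000 → 12800 → 16000.

ISO 16000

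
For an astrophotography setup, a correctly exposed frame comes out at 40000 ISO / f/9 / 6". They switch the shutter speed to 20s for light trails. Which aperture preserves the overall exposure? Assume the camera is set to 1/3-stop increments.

f/16

Shutter speed: 6 → 8 → 10 → 13 → 15 → 20 — 1 2/3 stops longer (brighter).
Need 1 2/3 stops darker from the aperture: f/9 → f/10 → f/11 → f/13 → f/14 → f/16.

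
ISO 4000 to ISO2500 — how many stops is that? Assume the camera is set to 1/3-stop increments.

4000 → 3200 → 2500 — count the steps: 2 third-stops = 2/3 stop.

2/3 stop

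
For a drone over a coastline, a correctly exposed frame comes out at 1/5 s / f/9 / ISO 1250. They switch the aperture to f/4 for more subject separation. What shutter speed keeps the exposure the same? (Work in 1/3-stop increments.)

Aperture: f/9 → f/8 → f/7.1 → f/6.3 → f/5.6 → f/5 → f/4.5 → f/4 — 2 1/3 stops larger aperture (brighter).
Need 2 1/3 stops darker from the shutter speed: 1/5 → 1/6 → 1/8 → 1/10 → 1/13 → 1/15 → 1/20 → 1/25.

1/25s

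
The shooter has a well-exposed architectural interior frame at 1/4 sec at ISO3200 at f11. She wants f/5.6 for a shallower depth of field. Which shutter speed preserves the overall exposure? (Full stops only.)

Aperture: f/11 → f/8 → f/5.6 — 2 stops larger aperture (brighter).
Need 2 stops darker from the shutter speed: 1/4 → 1/8 → 1/15.

1/15s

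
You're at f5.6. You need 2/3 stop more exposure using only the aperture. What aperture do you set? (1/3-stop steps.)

f/4.5

Aperture: f/5.6 → f/5 → f/4.5 — 2/3 stop opened up (brighter).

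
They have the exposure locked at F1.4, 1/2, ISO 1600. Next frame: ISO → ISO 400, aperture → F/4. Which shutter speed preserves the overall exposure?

ISO: 1600 → 800 → 400 — 2 stops lower (darker).
Aperture: f/1.4 → f/2 → f/2.8 → f/4 — 3 stops stopped down (darker).
Net change so far: 5 stops darker. Offset with the shutter speed: 1/2 → 1 → 2 → 4 → 8 → 15.

15 s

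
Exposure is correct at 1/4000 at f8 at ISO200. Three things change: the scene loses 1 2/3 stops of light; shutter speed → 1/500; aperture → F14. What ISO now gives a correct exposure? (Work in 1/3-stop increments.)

Scene light: 1 2/3 stops darker.
Shutter speed: 1/4000 → 1/3200 → 1/2500 → 1/2000 → 1/1600 → 1/1250 → 1/1000 → 1/800 → 1/640 → 1/500 — 3 stops slower (brighter).
Aperture: f/8 → f/9 → f/10 → f/11 → f/13 → f/14 — 1 2/3 stops narrower (darker).
Net so far: 1/3 stop darker. ISO: 200 → 250.

ISO 250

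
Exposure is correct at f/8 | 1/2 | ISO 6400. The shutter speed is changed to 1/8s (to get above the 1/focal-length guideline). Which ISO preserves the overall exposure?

ISO 25600

Shutter speed: 1/2 → 1/4 → 1/8 — 2 stops faster (darker).
Need 2 stops brighter from the ISO: 6400 → 12800 → 25600.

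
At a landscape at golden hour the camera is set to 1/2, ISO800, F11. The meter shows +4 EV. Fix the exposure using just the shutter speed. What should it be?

1/30s

Overexposed by 4 stops → need 4 stops darker.
Shutter speed: 1/2 → 1/4 → 1/8 → 1/15 → 1/30.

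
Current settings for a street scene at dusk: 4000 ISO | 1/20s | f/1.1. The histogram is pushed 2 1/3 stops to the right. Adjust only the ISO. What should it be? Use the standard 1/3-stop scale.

Overexposed by 2 1/3 stops → need 2 1/3 stops darker.
ISO: 4000 → 3200 → 2500 → 2000 → 1600 → 1250 → 1000 → 800.

ISO 800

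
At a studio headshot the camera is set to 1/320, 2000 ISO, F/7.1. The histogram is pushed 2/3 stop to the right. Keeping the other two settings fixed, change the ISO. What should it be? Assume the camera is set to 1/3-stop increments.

ISO 1250

Overexposed by 2/3 stop → need 2/3 stop darker.
ISO: 2000 → 1600 → 1250.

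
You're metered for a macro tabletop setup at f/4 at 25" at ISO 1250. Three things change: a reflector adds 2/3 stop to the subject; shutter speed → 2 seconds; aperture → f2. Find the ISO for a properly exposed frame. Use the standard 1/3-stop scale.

ISO 2500

Scene light: 2/3 stop brighter.
Shutter speed: 25 → 20 → 15 → 13 → 10 → 8 → 6 → 5 → 4 → 3.2 → 2.5 → 2 — 3 2/3 stops faster (darker).
Aperture: f/4 → f/3.5 → f/3.2 → f/2.8 → f/2.5 → f/2.2 → f/2 — 2 stops larger aperture (brighter).
Net so far: 1 stop darker. ISO: 1250 → 1600 → 2000 → 2500.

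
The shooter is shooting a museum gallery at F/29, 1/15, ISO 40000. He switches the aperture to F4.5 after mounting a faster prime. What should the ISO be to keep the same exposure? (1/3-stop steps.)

Aperture: f/29 → f/25 → f/22 → f/20 → f/18 → f/16 → f/14 → f/13 → f/11 → f/10 → f/9 → f/8 → f/7.1 → f/6.3 → f/5.6 → f/5 → f/4.5 — 5 1/3 stops opened up (brighter).
Need 5 1/3 stops darker from the ISO: 40000 → 32000 → 25600 → 20000 → 16000 → 12800 → 10000 → 8000 → 6400 → 5000 → 4000 → 3200 → 2500 → 2000 → 1600 → 1250 → 1000.

ISO 1000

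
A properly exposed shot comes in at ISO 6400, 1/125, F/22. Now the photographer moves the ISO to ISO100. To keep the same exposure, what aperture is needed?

f/2.8

ISO: 6400 → 3200 → 1600 → 800 → 400 → 200 → 100 — 6 stops dropped (darker).
Need 6 stops brighter from the aperture: f/22 → f/16 → f/11 → f/8 → f/5.6 → f/4 → f/2.8.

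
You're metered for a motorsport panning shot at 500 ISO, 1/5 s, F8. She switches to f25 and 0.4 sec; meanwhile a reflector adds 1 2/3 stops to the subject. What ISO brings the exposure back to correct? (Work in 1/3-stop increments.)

Scene light: 1 2/3 stops brighter.
Aperture: f/8 → f/9 → f/10 → f/11 → f/13 → f/14 → f/16 → f/18 → f/20 → f/22 → f/25 — 3 1/3 stops stopped down (darker).
Shutter speed: 1/5 → 1/4 → 0.3 → 0.4 — 1 stop longer (brighter).
Net so far: 2/3 stop darker. ISO: 500 → 640 → 800.

ISO 800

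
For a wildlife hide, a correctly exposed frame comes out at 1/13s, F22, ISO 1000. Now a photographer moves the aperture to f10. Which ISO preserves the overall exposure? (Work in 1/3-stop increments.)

Aperture: f/22 → f/20 → f/18 → f/16 → f/14 → f/13 → f/11 → f/10 — 2 1/3 stops larger aperture (brighter).
Need 2 1/3 stops darker from the ISO: 1000 → 800 → 640 → 500 → 400 → 320 → 250 → 200.

ISO 200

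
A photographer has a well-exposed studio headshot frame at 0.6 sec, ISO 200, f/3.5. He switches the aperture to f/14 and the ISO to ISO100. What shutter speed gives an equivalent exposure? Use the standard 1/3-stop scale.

20 s

Aperture: f/3.5 → f/4 → f/4.5 → f/5 → f/5.6 → f/6.3 → f/7.1 → f/8 → f/9 → f/10 → f/11 → f/13 → f/14 — 4 stops smaller aperture (darker).
ISO: 200 → 160 → 125 → 100 — 1 stop dropped (darker).
Net change so far: 5 stops darker. Offset with the shutter speed: 0.6 → 0.8 → 1 → 1.3 → 1.6 → 2 → 2.5 → 3.2 → 4 → 5 → 6 → 8 → 10 → 13 → 15 → 20.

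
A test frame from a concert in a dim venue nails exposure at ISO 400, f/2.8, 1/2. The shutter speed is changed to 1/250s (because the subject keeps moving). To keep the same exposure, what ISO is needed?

Shutter speed: 1/2 → 1/4 → 1/8 → 1/15 → 1/30 → 1/60 → 1/125 → 1/250 — 7 stops shorter (darker).
Need 7 stops brighter from the ISO: 400 → 800 → 1600 → 3200 → 6400 → 12800 → 25600 → 51200.

ISO 51200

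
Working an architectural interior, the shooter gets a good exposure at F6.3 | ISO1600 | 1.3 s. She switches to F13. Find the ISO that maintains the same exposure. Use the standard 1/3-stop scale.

Aperture: f/6.3 → f/7.1 → f/8 → f/9 → f/10 → f/11 → f/13 — 2 stops smaller aperture (darker).
Need 2 stops brighter from the ISO: 1600 → 2000 → 2500 → 3200 → 4000 → 5000 → 6400.

ISO 6400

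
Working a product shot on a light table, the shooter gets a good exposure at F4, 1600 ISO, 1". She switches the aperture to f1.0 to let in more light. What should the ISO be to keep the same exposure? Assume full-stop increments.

Aperture: f/4 → f/2.8 → f/2 → f/1.4 → f/1.0 — 4 stops opened up (brighter).
Need 4 stops darker from the ISO: 1600 → 800 → 400 → 200 → 100.

ISO 100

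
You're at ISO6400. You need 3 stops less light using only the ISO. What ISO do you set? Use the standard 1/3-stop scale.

ISO: 6400 → 5000 → 4000 → 3200 → 2500 → 2000 → 1600 → 1250 → 1000 → 800 — 3 stops lower (darker).

ISO 800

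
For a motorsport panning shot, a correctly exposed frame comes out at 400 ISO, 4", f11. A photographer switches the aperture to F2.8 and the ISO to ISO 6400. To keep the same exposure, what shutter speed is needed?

1/60s

Aperture: f/11 → f/8 → f/5.6 → f/4 → f/2.8 — 4 stops wider (brighter).
ISO: 400 → 800 → 1600 → 3200 → 6400 — 4 stops raised (brighter).
Net change so far: 8 stops brighter. Offset with the shutter speed: 4 → 2 → 1 → 1/2 → 1/4 → 1/8 → 1/15 → 1/30 → 1/60.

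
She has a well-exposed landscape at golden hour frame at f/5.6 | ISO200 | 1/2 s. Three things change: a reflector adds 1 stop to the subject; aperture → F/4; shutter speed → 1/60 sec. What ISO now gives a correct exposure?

ISO 1600

Scene light: 1 stop brighter.
Aperture: f/5.6 → f/4 — 1 stop wider (brighter).
Shutter speed: 1/2 → 1/4 → 1/8 → 1/15 → 1/30 → 1/60 — 5 stops faster (darker).
Net so far: 3 stops darker. ISO: 200 → 400 → 800 → 1600.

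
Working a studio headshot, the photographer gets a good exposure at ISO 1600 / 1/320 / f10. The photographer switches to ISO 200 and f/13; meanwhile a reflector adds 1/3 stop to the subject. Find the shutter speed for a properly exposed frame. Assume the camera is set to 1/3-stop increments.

1/30s

Scene light: 1/3 stop brighter.
ISO: 1600 → 1250 → 1000 → 800 → 640 → 500 → 400 → 320 → 250 → 200 — 3 stops lower (darker).
Aperture: f/10 → f/11 → f/13 — 2/3 stop smaller aperture (darker).
Net so far: 3 1/3 stops darker. Shutter speed: 1/320 → 1/250 → 1/200 → 1/160 → 1/125 → 1/100 → 1/80 → 1/60 → 1/50 → 1/40 → 1/30.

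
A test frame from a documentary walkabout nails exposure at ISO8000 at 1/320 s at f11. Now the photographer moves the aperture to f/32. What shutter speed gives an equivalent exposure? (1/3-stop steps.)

1/40s

Aperture: f/11 → f/13 → f/14 → f/16 → f/18 → f/20 → f/22 → f/25 → f/29 → f/32 — 3 stops smaller aperture (darker).
Need 3 stops brighter from the shutter speed: 1/320 → 1/250 → 1/200 → 1/160 → 1/125 → 1/100 → 1/80 → 1/60 → 1/50 → 1/40.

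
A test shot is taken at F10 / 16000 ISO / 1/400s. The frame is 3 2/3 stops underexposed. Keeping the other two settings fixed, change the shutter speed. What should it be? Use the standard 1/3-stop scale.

1/30s

Underexposed by 3 2/3 stops → need 3 2/3 stops brighter.
Shutter speed: 1/400 → 1/320 → 1/250 → 1/200 → 1/160 → 1/125 → 1/100 → 1/80 → 1/60 → 1/50 → 1/40 → 1/30.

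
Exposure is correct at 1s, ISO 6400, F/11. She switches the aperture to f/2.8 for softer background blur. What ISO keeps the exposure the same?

ISO 400

Aperture: f/11 → f/8 → f/5.6 → f/4 → f/2.8 — 4 stops wider (brighter).
Need 4 stops darker from the ISO: 6400 → 3200 → 1600 → 800 → 400.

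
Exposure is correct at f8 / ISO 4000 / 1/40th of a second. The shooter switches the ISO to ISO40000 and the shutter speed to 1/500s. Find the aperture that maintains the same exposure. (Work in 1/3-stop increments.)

ISO: 4000 → 5000 → 6400 → 8000 → 10000 → 12800 → 16000 → 20000 → 25600 → 32000 → 40000 — 3 1/3 stops higher (brighter).
Shutter speed: 1/40 → 1/50 → 1/60 → 1/80 → 1/100 → 1/125 → 1/160 → 1/200 → 1/250 → 1/320 → 1/400 → 1/500 — 3 2/3 stops faster (darker).
Net change so far: 1/3 stop darker. Offset with the aperture: f/8 → f/7.1.

f/7.1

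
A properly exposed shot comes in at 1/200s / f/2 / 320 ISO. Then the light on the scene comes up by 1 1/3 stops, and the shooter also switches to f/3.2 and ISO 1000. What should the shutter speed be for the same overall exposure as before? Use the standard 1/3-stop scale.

Scene light: 1 1/3 stops brighter.
Aperture: f/2 → f/2.2 → f/2.5 → f/2.8 → f/3.2 — 1 1/3 stops smaller aperture (darker).
ISO: 320 → 400 → 500 → 640 → 800 → 1000 — 1 2/3 stops raised (brighter).
Net so far: 1 2/3 stops brighter. Shutter speed: 1/200 → 1/250 → 1/320 → 1/400 → 1/500 → 1/640.

1/640s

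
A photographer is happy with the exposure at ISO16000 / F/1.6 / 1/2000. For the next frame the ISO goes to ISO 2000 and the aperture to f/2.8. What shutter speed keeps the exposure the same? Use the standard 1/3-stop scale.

ISO: 16000 → 12800 → 10000 → 8000 → 6400 → 5000 → 4000 → 3200 → 2500 → 2000 — 3 stops lower (darker).
Aperture: f/1.6 → f/1.8 → f/2 → f/2.2 → f/2.5 → f/2.8 — 1 2/3 stops smaller aperture (darker).
Net change so far: 4 2/3 stops darker. Offset with the shutter speed: 1/2000 → 1/1600 → 1/1250 → 1/1000 → 1/800 → 1/640 → 1/500 → 1/400 → 1/320 → 1/250 → 1/200 → 1/160 → 1/125 → 1/100 → 1/80.

1/80s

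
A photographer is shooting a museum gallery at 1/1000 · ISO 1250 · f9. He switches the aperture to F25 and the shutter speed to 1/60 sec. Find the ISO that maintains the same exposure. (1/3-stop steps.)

ISO 640

Aperture: f/9 → f/10 → f/11 → f/13 → f/14 → f/16 → f/18 → f/20 → f/22 → f/25 — 3 stops stopped down (darker).
Shutter speed: 1/1000 → 1/800 → 1/640 → 1/500 → 1/400 → 1/320 → 1/250 → 1/200 → 1/160 → 1/125 → 1/100 → 1/80 → 1/60 — 4 stops longer (brighter).
Net change so far: 1 stop brighter. Offset with the ISO: 1250 → 1000 → 800 → 640.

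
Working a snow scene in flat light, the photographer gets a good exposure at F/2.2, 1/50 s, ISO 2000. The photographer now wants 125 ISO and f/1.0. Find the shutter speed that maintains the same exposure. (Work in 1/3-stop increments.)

ISO: 2000 → 1600 → 1250 → 1000 → 800 → 640 → 500 → 400 → 320 → 250 → 200 → 160 → 125 — 4 stops dropped (darker).
Aperture: f/2.2 → f/2 → f/1.8 → f/1.6 → f/1.4 → f/1.2 → f/1.1 → f/1.0 — 2 1/3 stops larger aperture (brighter).
Net change so far: 1 2/3 stops darker. Offset with the shutter speed: 1/50 → 1/40 → 1/30 → 1/25 → 1/20 → 1/15.

1/15s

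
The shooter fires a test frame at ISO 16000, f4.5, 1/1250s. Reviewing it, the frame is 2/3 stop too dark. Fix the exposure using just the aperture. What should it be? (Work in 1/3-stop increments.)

Underexposed by 2/3 stop → need 2/3 stop brighter.
Aperture: f/4.5 → f/4 → f/3.5.

f/3.5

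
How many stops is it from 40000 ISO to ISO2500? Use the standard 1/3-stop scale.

4 stops

40000 → 32000 → 25600 → 20000 → 16000 → 12800 → 10000 → 8000 → 6400 → 5000 → 4000 → 3200 → 2500 — count the steps: 12 third-stops = 4 stops.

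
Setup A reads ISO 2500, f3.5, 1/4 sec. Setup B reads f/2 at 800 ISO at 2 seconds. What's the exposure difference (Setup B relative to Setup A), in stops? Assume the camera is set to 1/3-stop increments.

Aperture: f/3.5 → f/3.2 → f/2.8 → f/2.5 → f/2.2 → f/2 — 1 2/3 stops opened up (brighter).
Shutter speed: 1/4 → 0.3 → 0.4 → 0.5 → 0.6 → 0.8 → 1 → 1.3 → 1.6 → 2 — 3 stops slower (brighter).
ISO: 2500 → 2000 → 1600 → 1250 → 1000 → 800 — 1 2/3 stops dropped (darker).
Net: +1 2/3 +3 −1 2/3 = +3 stops.

3 stops brighter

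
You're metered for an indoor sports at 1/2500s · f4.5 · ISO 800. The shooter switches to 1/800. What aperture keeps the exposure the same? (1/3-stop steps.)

f/8

Shutter speed: 1/2500 → 1/2000 → 1/1600 → 1/1250 → 1/1000 → 1/800 — 1 2/3 stops longer (brighter).
Need 1 2/3 stops darker from the aperture: f/4.5 → f/5 → f/5.6 → f/6.3 → f/7.1 → f/8.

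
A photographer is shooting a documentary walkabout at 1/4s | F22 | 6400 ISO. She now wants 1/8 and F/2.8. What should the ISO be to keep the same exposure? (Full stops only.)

ISO 200

Shutter speed: 1/4 → 1/8 — 1 stop shorter (darker).
Aperture: f/22 → f/16 → f/11 → f/8 → f/5.6 → f/4 → f/2.8 — 6 stops wider (brighter).
Net change so far: 5 stops brighter. Offset with the ISO: 6400 → 3200 → 1600 → 800 → 400 → 200.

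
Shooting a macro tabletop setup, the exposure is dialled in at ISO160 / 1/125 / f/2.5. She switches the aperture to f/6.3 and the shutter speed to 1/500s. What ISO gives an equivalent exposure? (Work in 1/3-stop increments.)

Aperture: f/2.5 → f/2.8 → f/3.2 → f/3.5 → f/4 → f/4.5 → f/5 → f/5.6 → f/6.3 — 2 2/3 stops smaller aperture (darker).
Shutter speed: 1/125 → 1/160 → 1/200 → 1/250 → 1/320 → 1/400 → 1/500 — 2 stops faster (darker).
Net change so far: 4 2/3 stops darker. Offset with the ISO: 160 → 200 → 250 → 320 → 400 → 500 → 640 → 800 → 1000 → 1250 → 1600 → 2000 → 2500 → 3200 → 4000.

ISO 4000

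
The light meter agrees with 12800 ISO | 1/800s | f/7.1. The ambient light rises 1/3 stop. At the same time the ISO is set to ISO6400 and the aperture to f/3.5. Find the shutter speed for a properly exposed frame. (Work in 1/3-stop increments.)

1/2000s

Scene light: 1/3 stop brighter.
ISO: 12800 → 10000 → 8000 → 6400 — 1 stop lower (darker).
Aperture: f/7.1 → f/6.3 → f/5.6 → f/5 → f/4.5 → f/4 → f/3.5 — 2 stops opened up (brighter).
Net so far: 1 1/3 stops brighter. Shutter speed: 1/800 → 1/1000 → 1/1250 → 1/1600 → 1/2000.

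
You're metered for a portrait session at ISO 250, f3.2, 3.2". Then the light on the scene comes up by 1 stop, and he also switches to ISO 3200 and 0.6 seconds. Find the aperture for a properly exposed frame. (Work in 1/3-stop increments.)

f/7.1

Scene light: 1 stop brighter.
ISO: 250 → 320 → 400 → 500 → 640 → 800 → 1000 → 1250 → 1600 → 2000 → 2500 → 3200 — 3 2/3 stops raised (brighter).
Shutter speed: 3.2 → 2.5 → 2 → 1.6 → 1.3 → 1 → 0.8 → 0.6 — 2 1/3 stops faster (darker).
Net so far: 2 1/3 stops brighter. Aperture: f/3.2 → f/3.5 → f/4 → f/4.5 → f/5 → f/5.6 → f/6.3 → f/7.1.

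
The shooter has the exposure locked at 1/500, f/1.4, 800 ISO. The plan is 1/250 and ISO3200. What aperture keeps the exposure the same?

f/4

Shutter speed: 1/500 → 1/250 — 1 stop slower (brighter).
ISO: 800 → 1600 → 3200 — 2 stops raised (brighter).
Net change so far: 3 stops brighter. Offset with the aperture: f/1.4 → f/2 → f/2.8 → f/4.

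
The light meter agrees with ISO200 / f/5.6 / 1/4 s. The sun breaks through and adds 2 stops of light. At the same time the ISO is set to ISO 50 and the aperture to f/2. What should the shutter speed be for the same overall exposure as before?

Scene light: 2 stops brighter.
ISO: 200 → 100 → 50 — 2 stops dropped (darker).
Aperture: f/5.6 → f/4 → f/2.8 → f/2 — 3 stops larger aperture (brighter).
Net so far: 3 stops brighter. Shutter speed: 1/4 → 1/8 → 1/15 → 1/30.

1/30s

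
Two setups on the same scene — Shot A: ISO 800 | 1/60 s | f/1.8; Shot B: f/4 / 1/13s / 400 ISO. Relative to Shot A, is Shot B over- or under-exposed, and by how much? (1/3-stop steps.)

Aperture: f/1.8 → f/2 → f/2.2 → f/2.5 → f/2.8 → f/3.2 → f/3.5 → f/4 — 2 1/3 stops narrower (darker).
Shutter speed: 1/60 → 1/50 → 1/40 → 1/30 → 1/25 → 1/20 → 1/15 → 1/13 — 2 1/3 stops longer (brighter).
ISO: 800 → 640 → 500 → 400 — 1 stop lower (darker).
Net: −2 1/3 +2 1/3 −1 = −1 stop.

1 stop darker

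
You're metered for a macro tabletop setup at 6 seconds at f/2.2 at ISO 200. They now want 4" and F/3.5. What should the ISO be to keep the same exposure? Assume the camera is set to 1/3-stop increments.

ISO 800

Shutter speed: 6 → 5 → 4 — 2/3 stop faster (darker).
Aperture: f/2.2 → f/2.5 → f/2.8 → f/3.2 → f/3.5 — 1 1/3 stops narrower (darker).
Net change so far: 2 stops darker. Offset with the ISO: 200 → 250 → 320 → 400 → 500 → 640 → 800.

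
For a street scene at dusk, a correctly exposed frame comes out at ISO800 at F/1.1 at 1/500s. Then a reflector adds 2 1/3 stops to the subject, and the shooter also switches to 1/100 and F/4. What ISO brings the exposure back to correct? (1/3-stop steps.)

Scene light: 2 1/3 stops brighter.
Shutter speed: 1/500 → 1/400 → 1/320 → 1/250 → 1/200 → 1/160 → 1/125 → 1/100 — 2 1/3 stops slower (brighter).
Aperture: f/1.1 → f/1.2 → f/1.4 → f/1.6 → f/1.8 → f/2 → f/2.2 → f/2.5 → f/2.8 → f/3.2 → f/3.5 → f/4 — 3 2/3 stops stopped down (darker).
Net so far: 1 stop brighter. ISO: 800 → 640 → 500 → 400.

ISO 400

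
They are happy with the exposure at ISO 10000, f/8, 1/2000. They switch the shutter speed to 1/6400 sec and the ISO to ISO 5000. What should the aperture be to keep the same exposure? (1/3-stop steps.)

Shutter speed: 1/2000 → 1/2500 → 1/3200 → 1/4000 → 1/5000 → 1/6400 — 1 2/3 stops shorter (darker).
ISO: 10000 → 8000 → 6400 → 5000 — 1 stop dropped (darker).
Net change so far: 2 2/3 stops darker. Offset with the aperture: f/8 → f/7.1 → f/6.3 → f/5.6 → f/5 → f/4.5 → f/4 → f/3.5 → f/3.2.

f/3.2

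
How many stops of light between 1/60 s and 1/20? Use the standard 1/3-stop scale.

1/60 → 1/50 → 1/40 → 1/30 → 1/25 → 1/20 — count the steps: 5 third-stops = 1 2/3 stops.

1 2/3 stops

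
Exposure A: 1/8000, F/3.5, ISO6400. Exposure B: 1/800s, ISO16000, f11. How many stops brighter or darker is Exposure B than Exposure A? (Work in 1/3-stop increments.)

1 1/3 stops brighter

Aperture: f/3.5 → f/4 → f/4.5 → f/5 → f/5.6 → f/6.3 → f/7.1 → f/8 → f/9 → f/10 → f/11 — 3 1/3 stops narrower (darker).
Shutter speed: 1/8000 → 1/6400 → 1/5000 → 1/4000 → 1/3200 → 1/2500 → 1/2000 → 1/1600 → 1/1250 → 1/1000 → 1/800 — 3 1/3 stops longer (brighter).
ISO: 6400 → 8000 → 10000 → 12800 → 16000 — 1 1/3 stops raised (brighter).
Net: −3 1/3 +3 1/3 +1 1/3 = +1 1/3 stops.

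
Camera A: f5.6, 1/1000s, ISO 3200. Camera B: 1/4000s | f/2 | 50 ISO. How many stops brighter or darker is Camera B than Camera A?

Aperture: f/5.6 → f/4 → f/2.8 → f/2 — 3 stops opened up (brighter).
Shutter speed: 1/1000 → 1/2000 → 1/4000 — 2 stops shorter (darker).
ISO: 3200 → 1600 → 800 → 400 → 200 → 100 → 50 — 6 stops dropped (darker).
Net: +3 −2 −6 = −5 stops.

5 stops darker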